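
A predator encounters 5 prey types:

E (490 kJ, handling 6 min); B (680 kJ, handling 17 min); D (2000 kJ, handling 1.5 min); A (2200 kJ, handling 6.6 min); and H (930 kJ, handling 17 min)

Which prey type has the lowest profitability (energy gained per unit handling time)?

Profitability E/h (kJ/min): E = 490/6 = 81.7, B = 680/17 = 40, D = 2000/1.5 = 1.33e+03, A = 2200/6.6 = 333, H = 930/17 = 54.7.
Ranked: D > A > E > H > B.

B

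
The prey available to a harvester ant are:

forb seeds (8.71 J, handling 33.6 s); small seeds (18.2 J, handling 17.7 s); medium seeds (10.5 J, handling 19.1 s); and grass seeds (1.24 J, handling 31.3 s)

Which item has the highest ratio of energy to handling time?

Profitability E/h (J/s): forb seeds = 8.71/33.6 = 0.259, small seeds = 18.2/17.7 = 1.03, medium seeds = 10.5/19.1 = 0.55, grass seeds = 1.24/31.3 = 0.0396.
Ranked: small seeds > medium seeds > forb seeds > grass seeds.

small seeds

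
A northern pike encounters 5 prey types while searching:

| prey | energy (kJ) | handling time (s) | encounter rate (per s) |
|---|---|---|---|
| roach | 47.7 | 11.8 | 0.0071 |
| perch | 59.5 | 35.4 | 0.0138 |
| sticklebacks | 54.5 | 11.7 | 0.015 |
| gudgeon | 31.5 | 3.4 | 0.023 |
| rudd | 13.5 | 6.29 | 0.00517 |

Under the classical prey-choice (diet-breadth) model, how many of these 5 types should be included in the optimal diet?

E/h in descending order: gudgeon 9.26, sticklebacks 4.66, roach 4.04, rudd 2.15, perch 1.68 kJ/s. The optimal diet is the largest prefix of this list for which every included type satisfies E_i/h_i > R on the types above it.
Rate on top 1: 0.672. sticklebacks: 4.66 > 0.672 → include.
Rate on top 2: 1.23. roach: 4.04 > 1.23 → include.
Rate on top 3: 1.406. rudd: 2.15 > 1.406 → include.
Rate on top 4: 1.424. perch: 1.68 > 1.424 → include.
Optimal diet: gudgeon, sticklebacks, roach, rudd, perch — 5 of 5 types.

5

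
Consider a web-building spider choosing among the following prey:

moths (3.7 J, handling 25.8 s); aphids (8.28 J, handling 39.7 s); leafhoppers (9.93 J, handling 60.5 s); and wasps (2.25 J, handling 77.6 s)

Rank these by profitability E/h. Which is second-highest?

Profitability E/h (J/s): moths = 3.7/25.8 = 0.143, aphids = 8.28/39.7 = 0.209, leafhoppers = 9.93/60.5 = 0.164, wasps = 2.25/77.6 = 0.029.
Ranked: aphids > leafhoppers > moths > wasps.

leafhoppers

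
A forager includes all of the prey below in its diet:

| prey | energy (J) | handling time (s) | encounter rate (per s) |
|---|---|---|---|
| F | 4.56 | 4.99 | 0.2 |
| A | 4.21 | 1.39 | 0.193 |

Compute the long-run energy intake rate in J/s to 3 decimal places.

R = Σλ_iE_i / (1 + Σλ_ih_i)
Numerator: 0.2×4.56 + 0.193×4.21 = 1.725
Denominator: 1 + 0.2×4.99 + 0.193×1.39 = 2.266
R = 1.725/2.266 = 0.761 J/s

0.761 J/s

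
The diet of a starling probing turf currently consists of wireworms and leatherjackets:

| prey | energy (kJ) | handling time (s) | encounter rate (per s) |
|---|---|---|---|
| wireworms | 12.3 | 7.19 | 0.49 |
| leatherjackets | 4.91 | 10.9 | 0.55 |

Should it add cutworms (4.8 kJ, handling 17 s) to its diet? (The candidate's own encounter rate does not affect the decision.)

Intake rate on the current diet: R = (0.49×12.3 + 0.55×4.91) / (1 + 0.49×7.19 + 0.55×10.9) = 8.728/10.52 = 0.8298 kJ/s.
Profitability of cutworms: 4.8/17 = 0.2824 kJ/s.
Since 0.2824 < R, time spent handling cutworms is better spent searching.

No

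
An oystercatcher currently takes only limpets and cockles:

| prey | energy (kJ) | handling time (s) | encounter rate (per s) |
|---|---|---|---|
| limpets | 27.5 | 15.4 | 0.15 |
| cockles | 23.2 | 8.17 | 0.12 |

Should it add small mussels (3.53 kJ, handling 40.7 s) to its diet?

Intake rate on the current diet: R = (0.15×27.5 + 0.12×23.2) / (1 + 0.15×15.4 + 0.12×8.17) = 6.909/4.29 = 1.61 kJ/s.
small mussels: E/h = 3.53/40.7 = 0.08673 kJ/s.
0.08673 < 1.61, so adding small mussels would lower the average — exclude it.

No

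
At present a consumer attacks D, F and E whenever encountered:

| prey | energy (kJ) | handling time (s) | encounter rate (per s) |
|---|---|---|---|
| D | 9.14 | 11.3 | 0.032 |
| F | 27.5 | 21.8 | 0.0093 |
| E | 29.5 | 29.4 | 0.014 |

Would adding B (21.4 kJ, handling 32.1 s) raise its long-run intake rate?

On D, F and E alone, R = ΣλE/(1+Σλh) = 0.9612/1.976 = 0.4865 kJ/s.
Profitability of B: 21.4/32.1 = 0.6667 kJ/s.
Since 0.6667 > R, including B increases the long-run rate.

Yes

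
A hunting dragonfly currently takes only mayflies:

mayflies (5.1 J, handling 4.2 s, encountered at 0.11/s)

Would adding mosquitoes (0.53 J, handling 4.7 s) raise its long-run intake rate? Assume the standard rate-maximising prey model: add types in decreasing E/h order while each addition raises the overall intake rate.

Current rate: (0.11×5.1)/(1 + 0.11×4.2) = 0.3837 J/s.
Profitability of mosquitoes: 0.53/4.7 = 0.1128 J/s.
Since 0.1128 < R, time spent handling mosquitoes is better spent searching.

No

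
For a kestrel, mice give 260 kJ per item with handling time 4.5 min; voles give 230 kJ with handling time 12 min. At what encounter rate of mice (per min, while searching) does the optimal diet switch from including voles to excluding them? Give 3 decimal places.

Drop voles once their profitability E₂/h₂ falls below the rate achievable on mice alone: E₂/h₂ = λE₁/(1 + λh₁).
Solve for λ: λE₁h₂ = E₂(1 + λh₁) → λ(E₁h₂ − E₂h₁) = E₂ → λ = E₂/(E₁h₂ − E₂h₁).
λ = 230/(260×12 − 230×4.5) = 230/2085 = 0.1103 per min.

0.110 per min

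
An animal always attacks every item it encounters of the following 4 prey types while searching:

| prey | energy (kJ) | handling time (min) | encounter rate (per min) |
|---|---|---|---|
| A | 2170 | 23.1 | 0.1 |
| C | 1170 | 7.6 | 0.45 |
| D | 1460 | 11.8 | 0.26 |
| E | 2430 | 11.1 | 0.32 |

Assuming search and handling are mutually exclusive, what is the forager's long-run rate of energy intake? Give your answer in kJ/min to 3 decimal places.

R = Σλ_iE_i / (1 + Σλ_ih_i)
Numerator: 0.1×2170 + 0.45×1170 + 0.26×1460 + 0.32×2430 = 1901
Denominator: 1 + 0.1×23.1 + 0.45×7.6 + 0.26×11.8 + 0.32×11.1 = 13.35
R = 1901/13.35 = 142.4 kJ/min

142.375 kJ/min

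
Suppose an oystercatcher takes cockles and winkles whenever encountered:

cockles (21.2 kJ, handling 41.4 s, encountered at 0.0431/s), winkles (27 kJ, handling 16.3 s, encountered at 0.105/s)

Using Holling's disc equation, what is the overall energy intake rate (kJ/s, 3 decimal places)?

0.834 kJ/s

R = Σλ_iE_i / (1 + Σλ_ih_i)
Numerator: 0.0431×21.2 + 0.105×27 = 3.749
Denominator: 1 + 0.0431×41.4 + 0.105×16.3 = 4.496
R = 3.749/4.496 = 0.8338 kJ/s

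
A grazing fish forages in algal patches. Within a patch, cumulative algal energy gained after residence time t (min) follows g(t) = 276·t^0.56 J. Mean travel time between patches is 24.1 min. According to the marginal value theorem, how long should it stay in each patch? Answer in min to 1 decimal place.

By the marginal value theorem, leave when the instantaneous gain rate g'(t) equals the habitat-wide average g(t)/(T + t).
g'(t) = 0.56·276·t^-0.44. Setting 0.56·276·t^-0.44 = 276·t^0.56/(24.1+t) gives 0.56(24.1+t) = t, so 0.44·t = 0.56×24.1.
t* = 0.56×24.1/0.44 = 30.67 min.

30.7 min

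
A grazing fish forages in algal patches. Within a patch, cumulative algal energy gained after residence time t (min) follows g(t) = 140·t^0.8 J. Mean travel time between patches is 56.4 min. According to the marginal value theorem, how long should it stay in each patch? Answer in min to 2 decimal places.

By the marginal value theorem, leave when the instantaneous gain rate g'(t) equals the habitat-wide average g(t)/(T + t).
g'(t) = 0.8·140·t^-0.2. Setting 0.8·140·t^-0.2 = 140·t^0.8/(56.4+t) gives 0.8(56.4+t) = t, so 0.20·t = 0.8×56.4.
t* = 0.8×56.4/0.20 = 225.6 min.

225.60 min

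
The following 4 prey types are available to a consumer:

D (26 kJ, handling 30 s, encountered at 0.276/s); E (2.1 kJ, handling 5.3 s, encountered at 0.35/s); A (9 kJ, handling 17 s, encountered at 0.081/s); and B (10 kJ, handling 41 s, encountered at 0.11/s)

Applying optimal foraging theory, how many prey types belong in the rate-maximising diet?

Rank by E/h (kJ/s): D 0.867, A 0.529, E 0.396, B 0.244. Include each in turn until the next type's E/h falls below the running intake rate.
Rate on top 1: 0.7733. A: 0.529 < 0.7733 → exclude; stop.
Optimal diet: D — 1 of 4 types.

1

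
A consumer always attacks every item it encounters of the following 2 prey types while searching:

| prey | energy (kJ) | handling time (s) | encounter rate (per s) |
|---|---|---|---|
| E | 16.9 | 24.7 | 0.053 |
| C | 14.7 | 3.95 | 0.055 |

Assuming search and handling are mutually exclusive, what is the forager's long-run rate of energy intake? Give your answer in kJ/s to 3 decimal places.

Energy encountered per unit search time: 0.053×16.9 + 0.055×14.7 = 1.704 kJ/s.
Handling time per unit search time: 0.053×24.7 + 0.055×3.95 = 1.526.
Rate = 1.704/(1 + 1.526) = 0.6746 kJ/s.

0.675 kJ/s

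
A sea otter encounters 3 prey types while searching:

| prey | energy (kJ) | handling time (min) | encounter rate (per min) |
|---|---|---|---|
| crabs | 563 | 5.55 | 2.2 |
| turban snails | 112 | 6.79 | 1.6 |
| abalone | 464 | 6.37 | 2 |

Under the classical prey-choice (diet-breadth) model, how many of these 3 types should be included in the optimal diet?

1

E/h in descending order: crabs 101, abalone 72.8, turban snails 16.5 kJ/min. The optimal diet is the largest prefix of this list for which every included type satisfies E_i/h_i > R on the types above it.
Rate on top 1: 93.76. abalone: 72.8 < 93.76 → exclude; stop.
Optimal diet: crabs — 1 of 3 types.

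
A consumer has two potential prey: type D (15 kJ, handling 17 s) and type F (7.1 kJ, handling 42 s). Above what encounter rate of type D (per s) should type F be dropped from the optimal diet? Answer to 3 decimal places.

0.014 per s

The zero-one rule: include type F iff E₂/h₂ > λE₁/(1+λh₁). Equality gives the switch point.
λE₁h₂ = E₂ + λE₂h₁ ⇒ λ = E₂/(E₁h₂ − E₂h₁) = 7.1/(630 − 120.7) = 0.01394 per s.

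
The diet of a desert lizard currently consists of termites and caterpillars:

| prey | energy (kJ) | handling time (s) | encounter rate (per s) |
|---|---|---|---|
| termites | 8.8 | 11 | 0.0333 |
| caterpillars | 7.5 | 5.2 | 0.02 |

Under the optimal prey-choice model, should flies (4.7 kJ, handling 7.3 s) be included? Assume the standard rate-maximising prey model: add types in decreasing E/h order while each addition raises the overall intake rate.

Current rate: (0.0333×8.8 + 0.02×7.5)/(1 + 0.0333×11 + 0.02×5.2) = 0.3013 kJ/s.
flies: E/h = 4.7/7.3 = 0.6438 kJ/s.
0.6438 > 0.3013, so adding flies raises the average — include it.

Yes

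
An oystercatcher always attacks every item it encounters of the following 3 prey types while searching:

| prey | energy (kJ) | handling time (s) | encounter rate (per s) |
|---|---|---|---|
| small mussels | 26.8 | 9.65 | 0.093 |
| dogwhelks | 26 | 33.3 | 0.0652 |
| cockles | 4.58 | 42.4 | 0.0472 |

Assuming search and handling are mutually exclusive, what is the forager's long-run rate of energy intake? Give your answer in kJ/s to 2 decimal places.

0.73 kJ/s

R = (0.093×26.8 + 0.0652×26 + 0.0472×4.58) / (1 + 0.093×9.65 + 0.0652×33.3 + 0.0472×42.4) = 4.404/6.07 = 0.7255 kJ/s.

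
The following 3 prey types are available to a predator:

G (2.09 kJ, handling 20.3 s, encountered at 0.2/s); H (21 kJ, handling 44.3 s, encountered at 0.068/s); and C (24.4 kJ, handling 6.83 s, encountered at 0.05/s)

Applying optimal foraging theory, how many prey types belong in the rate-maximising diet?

Profitabilities (E/h, kJ/s): C 3.57, H 0.474, G 0.103. Add prey in this order while the next type's profitability exceeds the intake rate on those already taken.
Rate on top 1: 0.9094. H: 0.474 < 0.9094 → exclude; stop.
Optimal diet: C — 1 of 3 types.

1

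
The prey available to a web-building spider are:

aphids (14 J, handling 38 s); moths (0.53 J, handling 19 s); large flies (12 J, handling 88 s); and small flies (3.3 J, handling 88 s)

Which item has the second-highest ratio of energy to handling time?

Profitability E/h (J/s): aphids = 14/38 = 0.368, moths = 0.53/19 = 0.0279, large flies = 12/88 = 0.136, small flies = 3.3/88 = 0.0375.
Ranked: aphids > large flies > small flies > moths.

large flies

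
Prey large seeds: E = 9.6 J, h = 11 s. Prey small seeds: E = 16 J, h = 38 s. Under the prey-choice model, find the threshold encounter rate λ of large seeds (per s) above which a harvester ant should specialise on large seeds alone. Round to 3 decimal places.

At the threshold, the rate on large seeds alone equals the profitability of small seeds: λ·9.6/(1 + λ·11) = 16/38 = 0.4211.
Rearranging, λ(9.6 − 0.4211×11) = 0.4211, so λ = 0.4211/4.968 = 0.08475 per s.

0.085 per s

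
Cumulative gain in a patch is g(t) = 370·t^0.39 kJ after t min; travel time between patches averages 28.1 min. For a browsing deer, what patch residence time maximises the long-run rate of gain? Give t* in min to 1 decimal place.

By the marginal value theorem, leave when the instantaneous gain rate g'(t) equals the habitat-wide average g(t)/(T + t).
g'(t) = 0.39·370·t^-0.61. Setting 0.39·370·t^-0.61 = 370·t^0.39/(28.1+t) gives 0.39(28.1+t) = t, so 0.61·t = 0.39×28.1.
t* = 0.39×28.1/0.61 = 17.97 min.

18.0 min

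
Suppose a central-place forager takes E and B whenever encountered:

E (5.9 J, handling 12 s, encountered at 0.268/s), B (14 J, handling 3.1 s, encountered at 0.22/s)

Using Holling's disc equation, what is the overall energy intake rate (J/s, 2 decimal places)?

0.95 J/s

R = Σλ_iE_i / (1 + Σλ_ih_i)
Numerator: 0.268×5.9 + 0.22×14 = 4.661
Denominator: 1 + 0.268×12 + 0.22×3.1 = 4.898
R = 4.661/4.898 = 0.9517 J/s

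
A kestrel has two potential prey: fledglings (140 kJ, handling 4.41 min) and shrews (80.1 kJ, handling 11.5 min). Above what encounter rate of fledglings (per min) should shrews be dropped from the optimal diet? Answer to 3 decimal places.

0.064 per min

Drop shrews once their profitability E₂/h₂ falls below the rate achievable on fledglings alone: E₂/h₂ = λE₁/(1 + λh₁).
Solve for λ: λE₁h₂ = E₂(1 + λh₁) → λ(E₁h₂ − E₂h₁) = E₂ → λ = E₂/(E₁h₂ − E₂h₁).
λ = 80.1/(140×11.5 − 80.1×4.41) = 80.1/1257 = 0.06374 per min.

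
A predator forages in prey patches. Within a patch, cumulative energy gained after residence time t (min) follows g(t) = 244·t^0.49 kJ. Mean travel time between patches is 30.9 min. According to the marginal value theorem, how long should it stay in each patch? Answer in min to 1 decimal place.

29.7 min

Optimal t* satisfies g'(t*) = g(t*)/(T + t*).
g'(t) = 0.49·244·t^-0.51. Setting 0.49·244·t^-0.51 = 244·t^0.49/(30.9+t) gives 0.49(30.9+t) = t, so 0.51·t = 0.49×30.9.
t* = 0.49×30.9/0.51 = 29.69 min.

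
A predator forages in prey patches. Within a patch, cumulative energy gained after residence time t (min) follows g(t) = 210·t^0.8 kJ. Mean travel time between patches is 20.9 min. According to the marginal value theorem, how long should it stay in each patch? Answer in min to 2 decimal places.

83.60 min

Maximise g(t)/(T+t): set derivative to zero → g'(t)(T+t) = g(t).
g'(t) = 0.8·210·t^-0.2. Setting 0.8·210·t^-0.2 = 210·t^0.8/(20.9+t) gives 0.8(20.9+t) = t, so 0.20·t = 0.8×20.9.
t* = 0.8×20.9/0.20 = 83.6 min.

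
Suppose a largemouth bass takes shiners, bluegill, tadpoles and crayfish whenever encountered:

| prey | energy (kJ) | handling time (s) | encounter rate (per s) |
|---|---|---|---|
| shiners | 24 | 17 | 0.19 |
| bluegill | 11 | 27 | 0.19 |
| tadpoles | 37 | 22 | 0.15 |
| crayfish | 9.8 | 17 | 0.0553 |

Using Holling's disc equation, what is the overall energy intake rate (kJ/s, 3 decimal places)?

R = (0.19×24 + 0.19×11 + 0.15×37 + 0.0553×9.8) / (1 + 0.19×17 + 0.19×27 + 0.15×22 + 0.0553×17) = 12.74/13.6 = 0.9369 kJ/s.

0.937 kJ/s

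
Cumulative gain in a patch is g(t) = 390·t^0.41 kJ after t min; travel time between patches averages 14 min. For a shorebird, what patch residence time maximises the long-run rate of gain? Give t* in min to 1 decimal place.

9.7 min

Optimal t* satisfies g'(t*) = g(t*)/(T + t*).
g'(t) = 0.41·390·t^-0.59. Setting 0.41·390·t^-0.59 = 390·t^0.41/(14+t) gives 0.41(14+t) = t, so 0.59·t = 0.41×14.
t* = 0.41×14/0.59 = 9.729 min.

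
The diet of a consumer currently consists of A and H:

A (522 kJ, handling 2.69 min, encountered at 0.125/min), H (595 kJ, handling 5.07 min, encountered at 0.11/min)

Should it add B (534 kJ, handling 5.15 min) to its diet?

Intake rate on the current diet: R = (0.125×522 + 0.11×595) / (1 + 0.125×2.69 + 0.11×5.07) = 130.7/1.894 = 69.01 kJ/min.
B: E/h = 534/5.15 = 103.7 kJ/min.
103.7 > 69.01, so adding B raises the average — include it.

Yes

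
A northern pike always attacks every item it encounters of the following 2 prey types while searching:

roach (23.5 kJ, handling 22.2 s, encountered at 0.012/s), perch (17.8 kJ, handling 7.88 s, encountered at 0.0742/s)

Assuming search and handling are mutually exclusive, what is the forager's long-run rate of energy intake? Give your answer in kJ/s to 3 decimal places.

R = (0.012×23.5 + 0.0742×17.8) / (1 + 0.012×22.2 + 0.0742×7.88) = 1.603/1.851 = 0.8658 kJ/s.

0.866 kJ/s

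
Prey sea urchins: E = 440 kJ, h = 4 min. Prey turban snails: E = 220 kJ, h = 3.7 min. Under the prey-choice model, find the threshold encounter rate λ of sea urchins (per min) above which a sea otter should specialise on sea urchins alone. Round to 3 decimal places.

0.294 per min

Drop turban snails once their profitability E₂/h₂ falls below the rate achievable on sea urchins alone: E₂/h₂ = λE₁/(1 + λh₁).
Solve for λ: λE₁h₂ = E₂(1 + λh₁) → λ(E₁h₂ − E₂h₁) = E₂ → λ = E₂/(E₁h₂ − E₂h₁).
λ = 220/(440×3.7 − 220×4) = 220/748 = 0.2941 per min.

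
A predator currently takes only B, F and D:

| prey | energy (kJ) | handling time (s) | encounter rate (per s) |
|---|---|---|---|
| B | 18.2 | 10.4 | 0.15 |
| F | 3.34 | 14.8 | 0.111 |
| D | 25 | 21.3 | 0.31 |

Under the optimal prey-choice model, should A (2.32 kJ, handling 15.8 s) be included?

No

Intake rate on the current diet: R = (0.15×18.2 + 0.111×3.34 + 0.31×25) / (1 + 0.15×10.4 + 0.111×14.8 + 0.31×21.3) = 10.85/10.81 = 1.004 kJ/s.
A: E/h = 2.32/15.8 = 0.1468 kJ/s.
0.1468 < 1.004, so adding A would lower the average — exclude it.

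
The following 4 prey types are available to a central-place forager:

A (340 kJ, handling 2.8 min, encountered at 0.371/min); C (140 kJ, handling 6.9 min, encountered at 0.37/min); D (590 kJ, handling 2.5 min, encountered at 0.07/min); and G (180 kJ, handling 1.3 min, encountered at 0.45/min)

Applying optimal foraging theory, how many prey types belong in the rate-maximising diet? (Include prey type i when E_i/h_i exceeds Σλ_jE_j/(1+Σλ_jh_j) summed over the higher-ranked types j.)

3

E/h in descending order: D 236, G 138, A 121, C 20.3 kJ/min. The optimal diet is the largest prefix of this list for which every included type satisfies E_i/h_i > R on the types above it.
Rate on top 1: 35.15. G: 138 > 35.15 → include.
Rate on top 2: 69.49. A: 121 > 69.49 → include.
Rate on top 3: 88.77. C: 20.3 < 88.77 → exclude; stop.
Optimal diet: D, G, A — 3 of 4 types.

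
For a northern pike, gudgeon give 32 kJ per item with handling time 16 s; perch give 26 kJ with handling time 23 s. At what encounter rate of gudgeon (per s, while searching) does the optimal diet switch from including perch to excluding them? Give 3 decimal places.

Drop perch once their profitability E₂/h₂ falls below the rate achievable on gudgeon alone: E₂/h₂ = λE₁/(1 + λh₁).
Solve for λ: λE₁h₂ = E₂(1 + λh₁) → λ(E₁h₂ − E₂h₁) = E₂ → λ = E₂/(E₁h₂ − E₂h₁).
λ = 26/(32×23 − 26×16) = 26/320 = 0.08125 per s.

0.081 per s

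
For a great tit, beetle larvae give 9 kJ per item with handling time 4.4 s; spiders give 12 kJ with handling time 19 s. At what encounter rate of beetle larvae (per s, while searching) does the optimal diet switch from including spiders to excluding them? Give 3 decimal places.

At the threshold, the rate on beetle larvae alone equals the profitability of spiders: λ·9/(1 + λ·4.4) = 12/19 = 0.6316.
Rearranging, λ(9 − 0.6316×4.4) = 0.6316, so λ = 0.6316/6.221 = 0.1015 per s.

0.102 per s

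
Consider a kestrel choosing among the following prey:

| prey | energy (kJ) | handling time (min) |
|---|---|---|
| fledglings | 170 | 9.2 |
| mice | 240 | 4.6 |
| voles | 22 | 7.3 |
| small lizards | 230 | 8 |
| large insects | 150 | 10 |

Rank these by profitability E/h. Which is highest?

In descending order of E/h:
mice: 240/4.6 = 52.2 kJ/min
small lizards: 230/8 = 28.8 kJ/min
fledglings: 170/9.2 = 18.5 kJ/min
large insects: 150/10 = 15 kJ/min
voles: 22/7.3 = 3.01 kJ/min

mice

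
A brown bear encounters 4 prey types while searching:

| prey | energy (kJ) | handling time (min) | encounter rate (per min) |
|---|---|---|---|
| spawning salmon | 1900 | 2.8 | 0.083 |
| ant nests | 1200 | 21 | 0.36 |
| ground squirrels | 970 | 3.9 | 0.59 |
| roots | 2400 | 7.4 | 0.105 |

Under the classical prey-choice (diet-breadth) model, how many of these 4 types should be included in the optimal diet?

3

Rank by E/h (kJ/min): spawning salmon 679, roots 324, ground squirrels 249, ant nests 57.1. Include each in turn until the next type's E/h falls below the running intake rate.
Rate on top 1: 128. roots: 324 > 128 → include.
Rate on top 2: 203.9. ground squirrels: 249 > 203.9 → include.
Rate on top 3: 227.8. ant nests: 57.1 < 227.8 → exclude; stop.
Optimal diet: spawning salmon, roots, ground squirrels — 3 of 4 types.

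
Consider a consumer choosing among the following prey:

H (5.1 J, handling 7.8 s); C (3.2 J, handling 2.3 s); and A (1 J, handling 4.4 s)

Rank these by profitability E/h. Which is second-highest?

In descending order of E/h:
C: 3.2/2.3 = 1.39 J/s
H: 5.1/7.8 = 0.654 J/s
A: 1/4.4 = 0.227 J/s

H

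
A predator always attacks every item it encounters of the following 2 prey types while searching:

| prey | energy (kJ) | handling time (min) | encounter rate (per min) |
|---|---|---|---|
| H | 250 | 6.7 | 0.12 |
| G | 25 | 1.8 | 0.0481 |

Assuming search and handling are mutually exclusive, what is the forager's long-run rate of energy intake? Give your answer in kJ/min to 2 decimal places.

Energy encountered per unit search time: 0.12×250 + 0.0481×25 = 31.2 kJ/min.
Handling time per unit search time: 0.12×6.7 + 0.0481×1.8 = 0.8906.
Rate = 31.2/(1 + 0.8906) = 16.5 kJ/min.

16.50 kJ/min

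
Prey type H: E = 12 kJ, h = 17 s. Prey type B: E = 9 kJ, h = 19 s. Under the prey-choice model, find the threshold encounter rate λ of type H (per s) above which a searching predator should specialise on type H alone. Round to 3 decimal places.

At the threshold, the rate on type H alone equals the profitability of type B: λ·12/(1 + λ·17) = 9/19 = 0.4737.
Rearranging, λ(12 − 0.4737×17) = 0.4737, so λ = 0.4737/3.947 = 0.12 per s.

0.120 per s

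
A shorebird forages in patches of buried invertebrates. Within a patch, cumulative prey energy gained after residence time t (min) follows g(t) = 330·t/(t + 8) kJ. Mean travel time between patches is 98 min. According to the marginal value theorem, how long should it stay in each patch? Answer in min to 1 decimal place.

Optimal t* satisfies g'(t*) = g(t*)/(T + t*).
g'(t) = 330·8/(t + 8)². Setting 330·8/(t+8)² = 330t/[(t+8)(98+t)] gives 8(98+t) = t(t+8), so t² = 8×98 = 784.
t* = √784 = 28 min.

28.0 min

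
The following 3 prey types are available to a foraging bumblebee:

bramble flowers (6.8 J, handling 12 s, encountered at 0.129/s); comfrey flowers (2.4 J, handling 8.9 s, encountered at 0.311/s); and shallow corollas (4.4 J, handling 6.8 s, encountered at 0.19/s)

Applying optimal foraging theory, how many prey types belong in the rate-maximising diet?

E/h in descending order: shallow corollas 0.647, bramble flowers 0.567, comfrey flowers 0.27 J/s. The optimal diet is the largest prefix of this list for which every included type satisfies E_i/h_i > R on the types above it.
Rate on top 1: 0.3647. bramble flowers: 0.567 > 0.3647 → include.
Rate on top 2: 0.4461. comfrey flowers: 0.27 < 0.4461 → exclude; stop.
Optimal diet: shallow corollas, bramble flowers — 2 of 3 types.

2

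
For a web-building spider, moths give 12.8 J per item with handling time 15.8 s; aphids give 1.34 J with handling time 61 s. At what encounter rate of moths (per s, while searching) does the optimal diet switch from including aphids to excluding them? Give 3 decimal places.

The zero-one rule: include aphids iff E₂/h₂ > λE₁/(1+λh₁). Equality gives the switch point.
λE₁h₂ = E₂ + λE₂h₁ ⇒ λ = E₂/(E₁h₂ − E₂h₁) = 1.34/(780.8 − 21.17) = 0.001764 per s.

0.002 per s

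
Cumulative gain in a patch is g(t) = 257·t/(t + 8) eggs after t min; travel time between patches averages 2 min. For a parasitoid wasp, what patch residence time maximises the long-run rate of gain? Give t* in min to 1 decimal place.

Maximise g(t)/(T+t): set derivative to zero → g'(t)(T+t) = g(t).
g'(t) = 257·8/(t + 8)². Setting 257·8/(t+8)² = 257t/[(t+8)(2+t)] gives 8(2+t) = t(t+8), so t² = 8×2 = 16.
t* = √16 = 4 min.

4.0 min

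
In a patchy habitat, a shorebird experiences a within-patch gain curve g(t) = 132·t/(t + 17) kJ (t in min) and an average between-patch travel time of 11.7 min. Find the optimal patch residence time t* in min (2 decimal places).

Maximise g(t)/(T+t): set derivative to zero → g'(t)(T+t) = g(t).
g'(t) = 132·17/(t + 17)². Setting 132·17/(t+17)² = 132t/[(t+17)(11.7+t)] gives 17(11.7+t) = t(t+17), so t² = 17×11.7 = 198.9.
t* = √198.9 = 14.1 min.

14.10 min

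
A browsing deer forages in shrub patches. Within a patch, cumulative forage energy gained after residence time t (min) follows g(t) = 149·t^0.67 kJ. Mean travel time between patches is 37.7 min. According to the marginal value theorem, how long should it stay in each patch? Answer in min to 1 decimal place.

By the marginal value theorem, leave when the instantaneous gain rate g'(t) equals the habitat-wide average g(t)/(T + t).
g'(t) = 0.67·149·t^-0.33. Setting 0.67·149·t^-0.33 = 149·t^0.67/(37.7+t) gives 0.67(37.7+t) = t, so 0.33·t = 0.67×37.7.
t* = 0.67×37.7/0.33 = 76.54 min.

76.5 min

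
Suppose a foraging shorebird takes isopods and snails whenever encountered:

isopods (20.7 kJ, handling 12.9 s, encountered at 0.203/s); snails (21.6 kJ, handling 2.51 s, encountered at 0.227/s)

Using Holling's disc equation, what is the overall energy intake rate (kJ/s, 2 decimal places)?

2.17 kJ/s

R = (0.203×20.7 + 0.227×21.6) / (1 + 0.203×12.9 + 0.227×2.51) = 9.105/4.188 = 2.174 kJ/s.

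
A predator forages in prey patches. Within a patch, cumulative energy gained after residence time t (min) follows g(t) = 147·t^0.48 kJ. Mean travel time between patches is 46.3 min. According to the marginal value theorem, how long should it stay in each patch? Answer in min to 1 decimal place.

Maximise g(t)/(T+t): set derivative to zero → g'(t)(T+t) = g(t).
g'(t) = 0.48·147·t^-0.52. Setting 0.48·147·t^-0.52 = 147·t^0.48/(46.3+t) gives 0.48(46.3+t) = t, so 0.52·t = 0.48×46.3.
t* = 0.48×46.3/0.52 = 42.74 min.

42.7 min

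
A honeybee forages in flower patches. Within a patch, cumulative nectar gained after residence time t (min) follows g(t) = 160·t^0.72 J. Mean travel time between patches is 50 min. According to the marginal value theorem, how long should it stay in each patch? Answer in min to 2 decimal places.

128.57 min

By the marginal value theorem, leave when the instantaneous gain rate g'(t) equals the habitat-wide average g(t)/(T + t).
g'(t) = 0.72·160·t^-0.28. Setting 0.72·160·t^-0.28 = 160·t^0.72/(50+t) gives 0.72(50+t) = t, so 0.28·t = 0.72×50.
t* = 0.72×50/0.28 = 128.6 min.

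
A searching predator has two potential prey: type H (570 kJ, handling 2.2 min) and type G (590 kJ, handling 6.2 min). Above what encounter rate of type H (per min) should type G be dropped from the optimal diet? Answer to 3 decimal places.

The zero-one rule: include type G iff E₂/h₂ > λE₁/(1+λh₁). Equality gives the switch point.
λE₁h₂ = E₂ + λE₂h₁ ⇒ λ = E₂/(E₁h₂ − E₂h₁) = 590/(3534 − 1298) = 0.2639 per min.

0.264 per min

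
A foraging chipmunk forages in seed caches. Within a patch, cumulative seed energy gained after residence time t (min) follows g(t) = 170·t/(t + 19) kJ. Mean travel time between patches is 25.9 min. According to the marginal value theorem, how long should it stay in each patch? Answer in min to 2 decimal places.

22.18 min

Maximise g(t)/(T+t): set derivative to zero → g'(t)(T+t) = g(t).
g'(t) = 170·19/(t + 19)². Setting 170·19/(t+19)² = 170t/[(t+19)(25.9+t)] gives 19(25.9+t) = t(t+19), so t² = 19×25.9 = 492.1.
t* = √492.1 = 22.18 min.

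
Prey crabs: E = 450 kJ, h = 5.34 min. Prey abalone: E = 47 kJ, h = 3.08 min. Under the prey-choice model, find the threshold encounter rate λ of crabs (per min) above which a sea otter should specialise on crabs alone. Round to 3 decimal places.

0.041 per min

Drop abalone once their profitability E₂/h₂ falls below the rate achievable on crabs alone: E₂/h₂ = λE₁/(1 + λh₁).
Solve for λ: λE₁h₂ = E₂(1 + λh₁) → λ(E₁h₂ − E₂h₁) = E₂ → λ = E₂/(E₁h₂ − E₂h₁).
λ = 47/(450×3.08 − 47×5.34) = 47/1135 = 0.04141 per min.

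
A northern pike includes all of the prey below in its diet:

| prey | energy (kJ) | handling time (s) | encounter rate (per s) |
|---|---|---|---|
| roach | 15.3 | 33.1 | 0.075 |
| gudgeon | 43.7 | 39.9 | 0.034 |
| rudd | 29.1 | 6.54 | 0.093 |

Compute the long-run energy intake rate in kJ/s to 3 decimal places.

R = Σλ_iE_i / (1 + Σλ_ih_i)
Numerator: 0.075×15.3 + 0.034×43.7 + 0.093×29.1 = 5.34
Denominator: 1 + 0.075×33.1 + 0.034×39.9 + 0.093×6.54 = 5.447
R = 5.34/5.447 = 0.9802 kJ/s

0.980 kJ/s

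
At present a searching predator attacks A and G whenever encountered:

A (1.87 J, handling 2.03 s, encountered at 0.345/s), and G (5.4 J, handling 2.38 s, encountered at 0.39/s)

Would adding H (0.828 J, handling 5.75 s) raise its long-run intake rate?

Current rate: (0.345×1.87 + 0.39×5.4)/(1 + 0.345×2.03 + 0.39×2.38) = 1.047 J/s.
Profitability of H: 0.828/5.75 = 0.144 J/s.
Since 0.144 < R, time spent handling H is better spent searching.

No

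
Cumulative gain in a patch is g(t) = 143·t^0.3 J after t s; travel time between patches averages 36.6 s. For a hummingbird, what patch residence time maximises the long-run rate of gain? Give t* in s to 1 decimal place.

By the marginal value theorem, leave when the instantaneous gain rate g'(t) equals the habitat-wide average g(t)/(T + t).
g'(t) = 0.3·143·t^-0.7. Setting 0.3·143·t^-0.7 = 143·t^0.3/(36.6+t) gives 0.3(36.6+t) = t, so 0.70·t = 0.3×36.6.
t* = 0.3×36.6/0.70 = 15.69 s.

15.7 s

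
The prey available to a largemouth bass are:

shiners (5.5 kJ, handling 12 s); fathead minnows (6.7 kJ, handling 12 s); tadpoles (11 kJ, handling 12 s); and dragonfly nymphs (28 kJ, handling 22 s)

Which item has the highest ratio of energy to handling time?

In descending order of E/h:
dragonfly nymphs: 28/22 = 1.27 kJ/s
tadpoles: 11/12 = 0.917 kJ/s
fathead minnows: 6.7/12 = 0.558 kJ/s
shiners: 5.5/12 = 0.458 kJ/s

dragonfly nymphs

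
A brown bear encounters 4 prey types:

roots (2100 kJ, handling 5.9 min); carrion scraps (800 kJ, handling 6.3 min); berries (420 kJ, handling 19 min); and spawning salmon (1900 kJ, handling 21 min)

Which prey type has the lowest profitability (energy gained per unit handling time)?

berries

In descending order of E/h:
roots: 2100/5.9 = 356 kJ/min
carrion scraps: 800/6.3 = 127 kJ/min
spawning salmon: 1900/21 = 90.5 kJ/min
berries: 420/19 = 22.1 kJ/min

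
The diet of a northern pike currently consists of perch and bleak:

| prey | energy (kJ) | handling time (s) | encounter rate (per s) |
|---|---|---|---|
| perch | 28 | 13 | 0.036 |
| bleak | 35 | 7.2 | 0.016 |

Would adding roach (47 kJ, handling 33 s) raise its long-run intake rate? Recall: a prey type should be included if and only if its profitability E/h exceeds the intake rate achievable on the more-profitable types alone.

Intake rate on the current diet: R = (0.036×28 + 0.016×35) / (1 + 0.036×13 + 0.016×7.2) = 1.568/1.583 = 0.9904 kJ/s.
roach: E/h = 47/33 = 1.424 kJ/s.
1.424 > 0.9904, so adding roach raises the average — include it.

Yes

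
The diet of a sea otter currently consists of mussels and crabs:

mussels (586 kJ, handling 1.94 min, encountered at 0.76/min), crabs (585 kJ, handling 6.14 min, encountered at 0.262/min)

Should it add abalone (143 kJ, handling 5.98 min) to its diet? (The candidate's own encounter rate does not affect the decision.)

No

On mussels and crabs alone, R = ΣλE/(1+Σλh) = 598.6/4.083 = 146.6 kJ/min.
abalone: E/h = 143/5.98 = 23.91 kJ/min.
23.91 < 146.6, so adding abalone would lower the average — exclude it.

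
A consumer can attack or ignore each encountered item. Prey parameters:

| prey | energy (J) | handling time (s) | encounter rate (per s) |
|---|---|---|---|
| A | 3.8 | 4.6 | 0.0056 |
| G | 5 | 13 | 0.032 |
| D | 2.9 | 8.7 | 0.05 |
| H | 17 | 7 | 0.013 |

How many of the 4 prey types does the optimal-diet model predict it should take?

Rank by E/h (J/s): H 2.43, A 0.826, G 0.385, D 0.333. Include each in turn until the next type's E/h falls below the running intake rate.
Rate on top 1: 0.2026. A: 0.826 > 0.2026 → include.
Rate on top 2: 0.2169. G: 0.385 > 0.2169 → include.
Rate on top 3: 0.2625. D: 0.333 > 0.2625 → include.
Optimal diet: H, A, G, D — 4 of 4 types.

4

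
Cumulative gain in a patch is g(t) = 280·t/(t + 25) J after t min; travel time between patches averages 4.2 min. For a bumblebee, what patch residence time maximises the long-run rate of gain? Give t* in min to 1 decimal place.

10.2 min

Optimal t* satisfies g'(t*) = g(t*)/(T + t*).
g'(t) = 280·25/(t + 25)². Setting 280·25/(t+25)² = 280t/[(t+25)(4.2+t)] gives 25(4.2+t) = t(t+25), so t² = 25×4.2 = 105.
t* = √105 = 10.25 min.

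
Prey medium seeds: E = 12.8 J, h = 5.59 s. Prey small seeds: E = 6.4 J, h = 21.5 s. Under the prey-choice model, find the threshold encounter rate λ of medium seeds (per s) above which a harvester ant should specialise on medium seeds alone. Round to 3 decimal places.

0.027 per s

The zero-one rule: include small seeds iff E₂/h₂ > λE₁/(1+λh₁). Equality gives the switch point.
λE₁h₂ = E₂ + λE₂h₁ ⇒ λ = E₂/(E₁h₂ − E₂h₁) = 6.4/(275.2 − 35.78) = 0.02673 per s.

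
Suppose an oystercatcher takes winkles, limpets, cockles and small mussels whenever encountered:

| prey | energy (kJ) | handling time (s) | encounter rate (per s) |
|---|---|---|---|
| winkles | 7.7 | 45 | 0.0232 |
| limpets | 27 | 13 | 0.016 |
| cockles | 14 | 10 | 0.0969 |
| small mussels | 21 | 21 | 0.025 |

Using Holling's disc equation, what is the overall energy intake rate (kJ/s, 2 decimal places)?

0.67 kJ/s

R = (0.0232×7.7 + 0.016×27 + 0.0969×14 + 0.025×21) / (1 + 0.0232×45 + 0.016×13 + 0.0969×10 + 0.025×21) = 2.492/3.746 = 0.6653 kJ/s.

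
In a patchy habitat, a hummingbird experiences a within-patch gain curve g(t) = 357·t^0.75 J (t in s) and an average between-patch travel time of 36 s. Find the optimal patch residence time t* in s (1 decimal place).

Maximise g(t)/(T+t): set derivative to zero → g'(t)(T+t) = g(t).
g'(t) = 0.75·357·t^-0.25. Setting 0.75·357·t^-0.25 = 357·t^0.75/(36+t) gives 0.75(36+t) = t, so 0.25·t = 0.75×36.
t* = 0.75×36/0.25 = 108 s.

108.0 s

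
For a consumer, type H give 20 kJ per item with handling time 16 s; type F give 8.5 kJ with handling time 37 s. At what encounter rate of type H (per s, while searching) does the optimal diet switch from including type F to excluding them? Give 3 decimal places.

At the threshold, the rate on type H alone equals the profitability of type F: λ·20/(1 + λ·16) = 8.5/37 = 0.2297.
Rearranging, λ(20 − 0.2297×16) = 0.2297, so λ = 0.2297/16.32 = 0.01407 per s.

0.014 per s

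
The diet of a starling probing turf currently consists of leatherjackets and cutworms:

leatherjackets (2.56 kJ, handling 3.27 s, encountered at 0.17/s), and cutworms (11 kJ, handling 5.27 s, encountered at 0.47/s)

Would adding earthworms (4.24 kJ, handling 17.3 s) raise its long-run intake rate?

On leatherjackets and cutworms alone, R = ΣλE/(1+Σλh) = 5.605/4.033 = 1.39 kJ/s.
earthworms: E/h = 4.24/17.3 = 0.2451 kJ/s.
Since 0.2451 < R, time spent handling earthworms is better spent searching.

No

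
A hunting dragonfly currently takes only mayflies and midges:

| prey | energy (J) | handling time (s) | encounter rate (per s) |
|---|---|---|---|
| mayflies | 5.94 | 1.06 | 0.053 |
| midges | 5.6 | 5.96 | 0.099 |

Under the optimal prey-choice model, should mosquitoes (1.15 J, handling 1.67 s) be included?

On mayflies and midges alone, R = ΣλE/(1+Σλh) = 0.8692/1.646 = 0.528 J/s.
mosquitoes: E/h = 1.15/1.67 = 0.6886 J/s.
Since 0.6886 > R, including mosquitoes increases the long-run rate.

Yes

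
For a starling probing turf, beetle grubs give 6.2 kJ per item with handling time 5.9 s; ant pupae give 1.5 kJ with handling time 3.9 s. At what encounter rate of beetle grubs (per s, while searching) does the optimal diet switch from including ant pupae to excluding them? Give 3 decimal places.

0.098 per s

At the threshold, the rate on beetle grubs alone equals the profitability of ant pupae: λ·6.2/(1 + λ·5.9) = 1.5/3.9 = 0.3846.
Rearranging, λ(6.2 − 0.3846×5.9) = 0.3846, so λ = 0.3846/3.931 = 0.09785 per s.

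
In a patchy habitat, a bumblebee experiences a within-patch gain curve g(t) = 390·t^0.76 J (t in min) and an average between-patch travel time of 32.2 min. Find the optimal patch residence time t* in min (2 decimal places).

101.97 min

By the marginal value theorem, leave when the instantaneous gain rate g'(t) equals the habitat-wide average g(t)/(T + t).
g'(t) = 0.76·390·t^-0.24. Setting 0.76·390·t^-0.24 = 390·t^0.76/(32.2+t) gives 0.76(32.2+t) = t, so 0.24·t = 0.76×32.2.
t* = 0.76×32.2/0.24 = 102 min.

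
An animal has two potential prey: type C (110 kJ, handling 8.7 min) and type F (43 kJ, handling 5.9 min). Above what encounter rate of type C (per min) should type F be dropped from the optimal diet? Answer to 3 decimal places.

0.156 per min

The zero-one rule: include type F iff E₂/h₂ > λE₁/(1+λh₁). Equality gives the switch point.
λE₁h₂ = E₂ + λE₂h₁ ⇒ λ = E₂/(E₁h₂ − E₂h₁) = 43/(649 − 374.1) = 0.1564 per min.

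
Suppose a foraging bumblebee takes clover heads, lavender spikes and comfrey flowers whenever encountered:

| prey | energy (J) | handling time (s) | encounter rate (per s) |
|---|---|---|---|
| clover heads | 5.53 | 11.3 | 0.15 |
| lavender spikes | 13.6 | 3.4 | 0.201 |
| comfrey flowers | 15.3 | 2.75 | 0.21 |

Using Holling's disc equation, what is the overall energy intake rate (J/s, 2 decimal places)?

R = (0.15×5.53 + 0.201×13.6 + 0.21×15.3) / (1 + 0.15×11.3 + 0.201×3.4 + 0.21×2.75) = 6.776/3.956 = 1.713 J/s.

1.71 J/s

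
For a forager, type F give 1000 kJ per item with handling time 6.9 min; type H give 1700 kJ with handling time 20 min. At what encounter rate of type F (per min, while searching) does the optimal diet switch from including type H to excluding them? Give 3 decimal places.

At the threshold, the rate on type F alone equals the profitability of type H: λ·1000/(1 + λ·6.9) = 1700/20 = 85.
Rearranging, λ(1000 − 85×6.9) = 85, so λ = 85/413.5 = 0.2056 per min.

0.206 per min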